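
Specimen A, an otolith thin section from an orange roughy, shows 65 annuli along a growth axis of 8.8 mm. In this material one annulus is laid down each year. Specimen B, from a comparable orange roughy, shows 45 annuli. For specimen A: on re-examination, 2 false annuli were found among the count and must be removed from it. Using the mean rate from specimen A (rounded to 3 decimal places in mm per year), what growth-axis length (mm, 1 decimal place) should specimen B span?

Specimen A: true annulus count = 65 − 2 = 63.
A: Mean rate = 8.8 mm / 63 years ≈ 0.140 mm/yr.
Length of B = 0.140 × 45 = 6.3 mm.

6.3 mm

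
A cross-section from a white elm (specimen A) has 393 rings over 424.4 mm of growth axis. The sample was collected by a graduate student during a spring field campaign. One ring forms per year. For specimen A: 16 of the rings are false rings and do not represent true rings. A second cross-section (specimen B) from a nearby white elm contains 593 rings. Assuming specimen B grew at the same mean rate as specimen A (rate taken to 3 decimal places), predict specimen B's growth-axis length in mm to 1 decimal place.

667.7 mm

Specimen A: after corrections the count is 393 − 16 = 377 rings.
A: Extension rate ≈ 424.4 / 377 = 1.126 mm/yr.
For B, 1.126 mm/year × 593 years = 667.7 mm.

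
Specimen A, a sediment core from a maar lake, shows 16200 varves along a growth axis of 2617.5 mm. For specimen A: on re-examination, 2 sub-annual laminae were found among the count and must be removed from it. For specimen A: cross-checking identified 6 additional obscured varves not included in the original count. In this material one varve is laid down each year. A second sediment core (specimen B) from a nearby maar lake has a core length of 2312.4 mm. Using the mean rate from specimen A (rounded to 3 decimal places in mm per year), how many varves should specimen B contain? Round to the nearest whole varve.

14274 varves

Specimen A: adjusted count: 16200 − 2 + 6 = 16204 varves.
A: 2617.5 mm over 16204 years gives 2617.5 / 16204 ≈ 0.162 mm per year.
B spans 2312.4 / 0.162 = 14274.07 years ≈ 14274 varves.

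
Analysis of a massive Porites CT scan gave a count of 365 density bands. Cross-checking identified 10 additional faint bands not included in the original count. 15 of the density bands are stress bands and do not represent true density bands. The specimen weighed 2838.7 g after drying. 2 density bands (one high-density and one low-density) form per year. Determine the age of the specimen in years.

180 years

Adjusted count: 365 − 15 + 10 = 360 density bands.
Dividing by 2 density bands per year: 360 / 2 = 180 years.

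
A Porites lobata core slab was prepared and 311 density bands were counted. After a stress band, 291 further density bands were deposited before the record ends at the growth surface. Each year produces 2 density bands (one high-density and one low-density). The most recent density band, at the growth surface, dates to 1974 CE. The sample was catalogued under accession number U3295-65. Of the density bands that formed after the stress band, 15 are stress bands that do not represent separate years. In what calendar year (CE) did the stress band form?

There are 291 density bands younger than the stress band.
Removing the 15 false density bands leaves 291 − 15 = 276 true density bands beyond the stress band.
Dividing by 2 density bands per year: 276 / 2 = 138 years.
The density band at the growth surface is 1974 CE, so the stress band dates to 1974 − 138 = 1836 CE.

1836 CE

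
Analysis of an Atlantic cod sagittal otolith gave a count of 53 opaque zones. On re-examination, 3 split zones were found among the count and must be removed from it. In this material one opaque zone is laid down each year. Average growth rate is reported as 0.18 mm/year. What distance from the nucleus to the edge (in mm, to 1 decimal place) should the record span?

After corrections the count is 53 − 3 = 50 opaque zones.
Predicted length = 0.18 mm/year × 50 years = 9.0 mm.

9.0 mm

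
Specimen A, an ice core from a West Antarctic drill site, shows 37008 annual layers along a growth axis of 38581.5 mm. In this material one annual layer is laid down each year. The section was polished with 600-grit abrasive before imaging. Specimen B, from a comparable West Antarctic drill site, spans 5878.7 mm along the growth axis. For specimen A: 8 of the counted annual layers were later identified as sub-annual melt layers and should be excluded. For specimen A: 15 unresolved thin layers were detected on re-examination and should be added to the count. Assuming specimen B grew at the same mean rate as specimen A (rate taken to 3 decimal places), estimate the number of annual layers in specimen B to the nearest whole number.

Specimen A: after corrections the count is 37008 − 8 + 15 = 37015 annual layers.
A: Extension rate ≈ 38581.5 / 37015 = 1.042 mm/year.
Specimen B: 5878.7 mm / 1.042 mm per year = 5641.75 years ≈ 5642 annual layers.

5642 annual layers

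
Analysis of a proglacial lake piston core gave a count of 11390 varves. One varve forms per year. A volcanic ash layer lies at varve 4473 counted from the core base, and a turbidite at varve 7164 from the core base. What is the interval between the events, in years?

2691 years

7164 − 4473 = 2691 varves lie between the two events.
One varve per year makes the interval 2691 years.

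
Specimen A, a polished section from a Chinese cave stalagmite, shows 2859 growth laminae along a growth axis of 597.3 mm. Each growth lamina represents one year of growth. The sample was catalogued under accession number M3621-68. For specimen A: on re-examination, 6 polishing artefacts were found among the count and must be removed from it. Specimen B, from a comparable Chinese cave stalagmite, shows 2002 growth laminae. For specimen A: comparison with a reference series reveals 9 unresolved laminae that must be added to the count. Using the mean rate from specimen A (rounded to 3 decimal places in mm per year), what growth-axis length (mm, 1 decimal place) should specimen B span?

418.4 mm

Specimen A: correcting the raw count gives 2859 − 6 + 9 = 2862 true growth laminae.
A: Mean rate = 597.3 mm / 2862 years ≈ 0.209 mm/yr.
For B, 0.209 mm/year × 2002 years = 418.4 mm.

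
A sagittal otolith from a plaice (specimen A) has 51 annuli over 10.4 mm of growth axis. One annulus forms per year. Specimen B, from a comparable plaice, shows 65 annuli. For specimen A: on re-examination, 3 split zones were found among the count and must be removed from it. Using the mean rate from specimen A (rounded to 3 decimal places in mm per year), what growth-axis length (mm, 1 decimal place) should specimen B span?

14.1 mm

Specimen A: adjusted count: 51 − 3 = 48 annuli.
A: 10.4 mm over 48 years gives 10.4 / 48 ≈ 0.217 mm per year.
For B, 0.217 mm/year × 65 years = 14.1 mm.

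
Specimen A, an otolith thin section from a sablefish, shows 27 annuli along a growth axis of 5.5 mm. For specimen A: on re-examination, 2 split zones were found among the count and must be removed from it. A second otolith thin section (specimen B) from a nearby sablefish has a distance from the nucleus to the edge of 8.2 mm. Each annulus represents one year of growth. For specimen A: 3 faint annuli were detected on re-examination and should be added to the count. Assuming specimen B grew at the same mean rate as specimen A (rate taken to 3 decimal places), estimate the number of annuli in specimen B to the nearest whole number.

42 annuli

Specimen A: correcting the raw count gives 27 − 2 + 3 = 28 true annuli.
A: 5.5 mm over 28 years gives 5.5 / 28 ≈ 0.196 mm/year.
For B, 8.2 / 0.196 = 41.84 years ≈ 42 annuli.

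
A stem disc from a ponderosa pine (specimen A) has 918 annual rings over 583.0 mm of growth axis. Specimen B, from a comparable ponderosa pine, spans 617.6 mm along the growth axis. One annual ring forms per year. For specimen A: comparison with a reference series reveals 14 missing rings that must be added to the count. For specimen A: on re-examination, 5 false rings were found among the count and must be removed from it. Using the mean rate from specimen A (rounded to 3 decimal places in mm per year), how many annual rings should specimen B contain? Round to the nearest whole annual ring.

982 annual rings

Specimen A: correcting the raw count gives 918 − 5 + 14 = 927 true annual rings.
A: 583.0 mm over 927 years gives 583.0 / 927 ≈ 0.629 mm/yr.
B spans 617.6 / 0.629 = 981.88 years ≈ 982 annual rings.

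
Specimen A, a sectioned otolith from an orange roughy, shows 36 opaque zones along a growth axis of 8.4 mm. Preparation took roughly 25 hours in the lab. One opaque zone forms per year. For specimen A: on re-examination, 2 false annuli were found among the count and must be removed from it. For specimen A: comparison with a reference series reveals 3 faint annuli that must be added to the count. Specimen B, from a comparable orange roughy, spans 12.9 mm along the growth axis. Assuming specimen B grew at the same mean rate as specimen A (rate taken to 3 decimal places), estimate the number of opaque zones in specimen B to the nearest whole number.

57 opaque zones

Specimen A: correcting the raw count gives 36 − 2 + 3 = 37 true opaque zones.
A: Mean rate = 8.4 mm / 37 years ≈ 0.227 mm/year.
Specimen B: 12.9 mm / 0.227 mm per year = 56.83 years ≈ 57 opaque zones.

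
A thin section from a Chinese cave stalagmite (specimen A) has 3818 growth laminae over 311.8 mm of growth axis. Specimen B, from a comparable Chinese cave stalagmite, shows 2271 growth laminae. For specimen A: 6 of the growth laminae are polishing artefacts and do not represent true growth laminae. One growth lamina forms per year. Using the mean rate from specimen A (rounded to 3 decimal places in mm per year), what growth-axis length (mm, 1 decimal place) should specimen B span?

Specimen A: true growth lamina count = 3818 − 6 = 3812.
A: 311.8 mm over 3812 years gives 311.8 / 3812 ≈ 0.082 mm/year.
B's length ≈ 0.082 × 2271 = 186.2 mm.

186.2 mm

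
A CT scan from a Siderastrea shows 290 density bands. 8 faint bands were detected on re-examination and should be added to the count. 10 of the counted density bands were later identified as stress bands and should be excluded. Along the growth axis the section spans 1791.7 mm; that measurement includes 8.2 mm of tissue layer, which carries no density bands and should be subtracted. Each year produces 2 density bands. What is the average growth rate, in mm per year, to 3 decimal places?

12.385 mm per year

Correcting the raw count gives 290 − 10 + 8 = 288 true density bands.
With 2 density bands per year, 288 / 2 = 144 years.
Removing the 8.2 mm offcut leaves 1791.7 − 8.2 = 1783.5 mm.
1783.5 mm over 144 years gives 1783.5 / 144 ≈ 12.385 mm per year.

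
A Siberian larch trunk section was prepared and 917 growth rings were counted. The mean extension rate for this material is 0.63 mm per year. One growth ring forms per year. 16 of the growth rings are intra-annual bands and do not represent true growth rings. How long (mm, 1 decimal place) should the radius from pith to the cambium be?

After corrections the count is 917 − 16 = 901 growth rings.
Predicted length = 0.63 mm/year × 901 years = 567.6 mm.

567.6 mm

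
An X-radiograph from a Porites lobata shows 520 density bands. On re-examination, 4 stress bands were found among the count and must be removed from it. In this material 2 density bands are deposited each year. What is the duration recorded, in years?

Correcting the raw count gives 520 − 4 = 516 true density bands.
516 density bands at 2 per year is 516 / 2 = 258 years.

258 years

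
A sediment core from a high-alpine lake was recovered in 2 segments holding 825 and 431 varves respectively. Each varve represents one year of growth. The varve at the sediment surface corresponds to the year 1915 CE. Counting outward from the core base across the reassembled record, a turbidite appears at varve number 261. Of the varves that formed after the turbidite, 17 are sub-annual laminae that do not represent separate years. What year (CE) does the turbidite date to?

937 CE

Total varves = 825 + 431 = 1256.
The turbidite sits at varve 261 from the core base, so 1256 − 261 = 995 varves formed after it.
995 − 17 false = 978 true varves after the turbidite.
Counting back 978 years from 1915 CE places the turbidite in 1915 − 978 = 937 CE.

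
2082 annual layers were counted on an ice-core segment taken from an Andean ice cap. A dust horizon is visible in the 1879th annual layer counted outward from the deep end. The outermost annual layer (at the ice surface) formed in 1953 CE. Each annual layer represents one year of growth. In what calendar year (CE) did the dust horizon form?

1750 CE

Between annual layer 1879 and the ice surface there are 2082 − 1879 = 203 annual layers.
Counting back 203 years from 1953 CE places the dust horizon in 1953 − 203 = 1750 CE.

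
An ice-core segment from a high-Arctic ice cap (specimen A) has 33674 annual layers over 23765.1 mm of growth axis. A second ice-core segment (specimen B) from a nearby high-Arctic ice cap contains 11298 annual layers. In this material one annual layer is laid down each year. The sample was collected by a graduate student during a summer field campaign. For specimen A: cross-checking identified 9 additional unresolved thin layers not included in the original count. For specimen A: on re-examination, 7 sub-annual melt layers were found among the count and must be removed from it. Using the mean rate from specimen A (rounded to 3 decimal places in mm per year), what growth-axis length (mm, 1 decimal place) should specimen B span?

Specimen A: adjusted count: 33674 − 7 + 9 = 33676 annual layers.
A: Mean rate = 23765.1 mm / 33676 years ≈ 0.706 mm/yr.
B's length ≈ 0.706 × 11298 = 7976.4 mm.

7976.4 mm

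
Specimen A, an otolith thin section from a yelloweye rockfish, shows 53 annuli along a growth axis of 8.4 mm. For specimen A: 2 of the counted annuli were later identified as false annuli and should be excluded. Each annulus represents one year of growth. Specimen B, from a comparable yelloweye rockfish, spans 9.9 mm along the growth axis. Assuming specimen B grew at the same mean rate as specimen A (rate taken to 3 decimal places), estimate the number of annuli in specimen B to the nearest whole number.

60 annuli

Specimen A: after corrections the count is 53 − 2 = 51 annuli.
A: Extension rate ≈ 8.4 / 51 = 0.165 mm per year.
B spans 9.9 / 0.165 = 60.00 years ≈ 60 annuli.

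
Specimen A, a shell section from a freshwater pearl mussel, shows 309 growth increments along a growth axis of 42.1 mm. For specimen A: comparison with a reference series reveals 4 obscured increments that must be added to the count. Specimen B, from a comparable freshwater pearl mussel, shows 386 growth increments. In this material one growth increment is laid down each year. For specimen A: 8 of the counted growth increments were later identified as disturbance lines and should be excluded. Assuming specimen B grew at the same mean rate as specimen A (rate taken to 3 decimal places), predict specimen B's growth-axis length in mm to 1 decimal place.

Specimen A: correcting the raw count gives 309 − 8 + 4 = 305 true growth increments.
A: Mean rate = 42.1 mm / 305 years ≈ 0.138 mm per year.
Length of B = 0.138 × 386 = 53.3 mm.

53.3 mm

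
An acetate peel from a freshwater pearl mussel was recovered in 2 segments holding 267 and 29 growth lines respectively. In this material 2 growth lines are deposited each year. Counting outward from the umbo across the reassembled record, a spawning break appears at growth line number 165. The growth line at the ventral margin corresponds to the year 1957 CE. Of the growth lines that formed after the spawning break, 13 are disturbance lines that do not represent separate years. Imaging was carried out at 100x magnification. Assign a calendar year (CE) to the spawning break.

1898 CE

Total growth lines = 267 + 29 = 296.
The spawning break sits at growth line 165 from the umbo, so 296 − 165 = 131 growth lines formed after it.
131 − 13 false = 118 true growth lines after the spawning break.
118 growth lines at 2 per year is 118 / 2 = 59 years.
Counting back 59 years from 1957 CE places the spawning break in 1957 − 59 = 1898 CE.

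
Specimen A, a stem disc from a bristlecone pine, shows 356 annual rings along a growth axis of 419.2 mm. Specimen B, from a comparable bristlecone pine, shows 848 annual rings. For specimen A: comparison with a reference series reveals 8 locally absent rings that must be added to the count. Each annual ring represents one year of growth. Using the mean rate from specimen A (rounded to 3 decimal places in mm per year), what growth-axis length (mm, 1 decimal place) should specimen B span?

Specimen A: correcting the raw count gives 356 + 8 = 364 true annual rings.
A: Mean rate = 419.2 mm / 364 years ≈ 1.152 mm/year.
For B, 1.152 mm/year × 848 years = 976.9 mm.

976.9 mm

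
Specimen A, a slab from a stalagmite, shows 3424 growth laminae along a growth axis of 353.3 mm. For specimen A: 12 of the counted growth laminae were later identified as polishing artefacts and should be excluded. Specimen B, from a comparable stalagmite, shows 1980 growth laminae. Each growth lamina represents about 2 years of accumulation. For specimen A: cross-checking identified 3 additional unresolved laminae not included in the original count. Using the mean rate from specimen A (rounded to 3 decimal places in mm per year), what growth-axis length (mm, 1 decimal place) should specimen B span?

205.9 mm

Specimen A: true growth lamina count = 3424 − 12 + 3 = 3415.
Specimen A: multiplying by 2 years per growth lamina: 3415 × 2 = 6830 years.
A: Extension rate ≈ 353.3 / 6830 = 0.052 mm/year.
Specimen B: at 2 years per growth lamina, 1980 × 2 = 3960 years. B's length ≈ 0.052 × 3960 = 205.9 mm.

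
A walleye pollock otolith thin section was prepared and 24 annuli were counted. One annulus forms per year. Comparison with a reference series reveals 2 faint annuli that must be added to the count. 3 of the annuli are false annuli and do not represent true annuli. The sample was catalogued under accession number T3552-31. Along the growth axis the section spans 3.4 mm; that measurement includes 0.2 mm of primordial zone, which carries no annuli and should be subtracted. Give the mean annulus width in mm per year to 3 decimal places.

Correcting the raw count gives 24 − 3 + 2 = 23 true annuli.
Removing the 0.2 mm offcut leaves 3.4 − 0.2 = 3.2 mm.
3.2 mm over 23 years gives 3.2 / 23 ≈ 0.139 mm per year.

0.139 mm per year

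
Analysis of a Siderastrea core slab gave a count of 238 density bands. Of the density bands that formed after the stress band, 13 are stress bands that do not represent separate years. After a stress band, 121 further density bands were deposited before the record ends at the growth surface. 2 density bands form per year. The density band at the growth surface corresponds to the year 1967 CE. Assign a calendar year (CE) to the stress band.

1913 CE

121 density bands post-date the stress band.
Removing the 13 false density bands leaves 121 − 13 = 108 true density bands beyond the stress band.
108 density bands at 2 per year is 108 / 2 = 54 years.
Counting back 54 years from 1967 CE places the stress band in 1967 − 54 = 1913 CE.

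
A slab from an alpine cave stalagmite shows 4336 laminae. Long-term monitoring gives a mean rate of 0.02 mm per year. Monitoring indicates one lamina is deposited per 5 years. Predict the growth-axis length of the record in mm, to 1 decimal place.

At 5 years per lamina, 4336 × 5 = 21680 years.
Length ≈ 0.02 × 21680 = 433.6 mm.

433.6 mm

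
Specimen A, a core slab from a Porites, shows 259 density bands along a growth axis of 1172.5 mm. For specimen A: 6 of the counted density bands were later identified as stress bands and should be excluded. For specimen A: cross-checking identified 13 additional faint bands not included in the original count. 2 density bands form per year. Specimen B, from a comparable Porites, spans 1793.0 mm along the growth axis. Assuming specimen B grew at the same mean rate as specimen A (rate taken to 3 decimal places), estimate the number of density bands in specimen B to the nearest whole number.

407 density bands

Specimen A: correcting the raw count gives 259 − 6 + 13 = 266 true density bands.
Specimen A: with 2 density bands per year, 266 / 2 = 133 years.
A: Extension rate ≈ 1172.5 / 133 = 8.816 mm/year.
For B, 1793.0 / 8.816 = 203.38 years; at 2 density bands per year that is 203.38 × 2 ≈ 407 density bands.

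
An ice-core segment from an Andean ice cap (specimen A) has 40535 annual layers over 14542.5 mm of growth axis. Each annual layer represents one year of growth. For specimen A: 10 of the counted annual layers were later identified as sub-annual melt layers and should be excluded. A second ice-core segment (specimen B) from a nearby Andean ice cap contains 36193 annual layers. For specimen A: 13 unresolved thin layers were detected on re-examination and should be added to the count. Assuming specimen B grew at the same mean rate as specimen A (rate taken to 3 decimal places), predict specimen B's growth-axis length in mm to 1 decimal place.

Specimen A: true annual layer count = 40535 − 10 + 13 = 40538.
A: Extension rate ≈ 14542.5 / 40538 = 0.359 mm/year.
B's length ≈ 0.359 × 36193 = 12993.3 mm.

12993.3 mm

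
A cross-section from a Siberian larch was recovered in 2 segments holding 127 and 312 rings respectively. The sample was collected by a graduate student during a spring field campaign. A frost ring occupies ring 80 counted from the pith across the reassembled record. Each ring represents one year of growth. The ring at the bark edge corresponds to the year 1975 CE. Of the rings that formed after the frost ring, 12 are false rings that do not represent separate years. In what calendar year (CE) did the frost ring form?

Total rings = 127 + 312 = 439.
The frost ring sits at ring 80 from the pith, so 439 − 80 = 359 rings formed after it.
359 − 12 false = 347 true rings after the frost ring.
The ring at the bark edge is 1975 CE, so the frost ring dates to 1975 − 347 = 1628 CE.

1628 CE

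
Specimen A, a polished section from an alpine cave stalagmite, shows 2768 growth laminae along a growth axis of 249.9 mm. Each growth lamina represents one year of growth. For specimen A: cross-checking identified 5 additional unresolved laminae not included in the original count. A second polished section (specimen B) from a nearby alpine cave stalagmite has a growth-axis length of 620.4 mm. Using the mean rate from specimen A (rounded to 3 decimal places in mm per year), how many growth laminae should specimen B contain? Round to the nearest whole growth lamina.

6893 growth laminae

Specimen A: true growth lamina count = 2768 + 5 = 2773.
A: Mean rate = 249.9 mm / 2773 years ≈ 0.090 mm/year.
Specimen B: 620.4 mm / 0.090 mm per year = 6893.33 years ≈ 6893 growth laminae.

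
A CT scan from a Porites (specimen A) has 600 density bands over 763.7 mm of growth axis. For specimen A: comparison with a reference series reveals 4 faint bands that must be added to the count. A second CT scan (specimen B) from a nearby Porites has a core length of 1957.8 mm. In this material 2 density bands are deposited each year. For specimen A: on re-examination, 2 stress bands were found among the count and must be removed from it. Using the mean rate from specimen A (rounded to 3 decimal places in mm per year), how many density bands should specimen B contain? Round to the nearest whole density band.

Specimen A: correcting the raw count gives 600 − 2 + 4 = 602 true density bands.
Specimen A: with 2 density bands per year, 602 / 2 = 301 years.
A: 763.7 mm over 301 years gives 763.7 / 301 ≈ 2.537 mm/year.
Specimen B: 1957.8 mm / 2.537 mm per year = 771.70 years; at 2 density bands per year that is 771.70 × 2 ≈ 1543 density bands.

1543 density bands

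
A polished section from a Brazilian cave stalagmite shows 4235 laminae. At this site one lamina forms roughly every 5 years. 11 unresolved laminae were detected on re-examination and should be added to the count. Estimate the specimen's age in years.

21230 years

After corrections the count is 4235 + 11 = 4246 laminae.
Multiplying by 5 years per lamina: 4246 × 5 = 21230 years.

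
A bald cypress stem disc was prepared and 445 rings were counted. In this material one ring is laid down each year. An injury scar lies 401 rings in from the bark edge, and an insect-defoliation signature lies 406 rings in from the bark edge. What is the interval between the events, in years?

5 yr

The two markers are separated by 406 − 401 = 5 rings.
At one ring per year, 5 years elapsed between them.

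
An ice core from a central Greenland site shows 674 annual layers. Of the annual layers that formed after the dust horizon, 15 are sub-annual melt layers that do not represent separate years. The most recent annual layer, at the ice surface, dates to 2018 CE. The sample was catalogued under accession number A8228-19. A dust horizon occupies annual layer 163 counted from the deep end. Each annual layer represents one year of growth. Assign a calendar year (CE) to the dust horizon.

1522 CE

674 − 163 = 511 annual layers lie beyond the dust horizon toward the ice surface.
Excluding 15 false annual layers: 511 − 15 = 496.
The annual layer at the ice surface is 2018 CE, so the dust horizon dates to 2018 − 496 = 1522 CE.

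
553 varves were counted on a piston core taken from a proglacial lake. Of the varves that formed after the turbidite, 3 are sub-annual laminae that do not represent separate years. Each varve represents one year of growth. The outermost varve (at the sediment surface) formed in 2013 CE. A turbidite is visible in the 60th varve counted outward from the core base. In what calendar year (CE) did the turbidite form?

1523 CE

553 − 60 = 493 varves lie beyond the turbidite toward the sediment surface.
Removing the 3 false varves leaves 493 − 3 = 490 true varves beyond the turbidite.
Counting back 490 years from 2013 CE places the turbidite in 2013 − 490 = 1523 CE.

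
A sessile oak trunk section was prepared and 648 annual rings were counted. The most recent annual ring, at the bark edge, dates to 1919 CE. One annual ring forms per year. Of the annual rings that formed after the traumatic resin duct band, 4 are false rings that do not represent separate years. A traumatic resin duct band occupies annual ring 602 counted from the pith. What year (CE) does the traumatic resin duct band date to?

1877 CE

Between annual ring 602 and the bark edge there are 648 − 602 = 46 annual rings.
46 − 4 false = 42 true annual rings after the traumatic resin duct band.
The annual ring at the bark edge is 1919 CE, so the traumatic resin duct band dates to 1919 − 42 = 1877 CE.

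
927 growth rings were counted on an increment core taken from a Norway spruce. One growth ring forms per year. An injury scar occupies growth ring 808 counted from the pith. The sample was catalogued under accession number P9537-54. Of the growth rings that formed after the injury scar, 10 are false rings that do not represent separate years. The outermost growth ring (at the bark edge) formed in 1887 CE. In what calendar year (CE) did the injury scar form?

1778 CE

927 − 808 = 119 growth rings lie beyond the injury scar toward the bark edge.
119 − 10 false = 109 true growth rings after the injury scar.
1887 − 109 = 1778 CE.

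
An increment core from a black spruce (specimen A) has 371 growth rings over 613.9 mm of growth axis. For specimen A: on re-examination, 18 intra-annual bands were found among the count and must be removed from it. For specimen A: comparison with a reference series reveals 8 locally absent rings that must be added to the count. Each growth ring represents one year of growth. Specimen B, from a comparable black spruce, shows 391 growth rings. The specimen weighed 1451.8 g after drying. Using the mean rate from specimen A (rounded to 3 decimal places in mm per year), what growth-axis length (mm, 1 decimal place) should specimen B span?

665.1 mm

Specimen A: adjusted count: 371 − 18 + 8 = 361 growth rings.
A: Extension rate ≈ 613.9 / 361 = 1.701 mm/year.
B's length ≈ 1.701 × 391 = 665.1 mm.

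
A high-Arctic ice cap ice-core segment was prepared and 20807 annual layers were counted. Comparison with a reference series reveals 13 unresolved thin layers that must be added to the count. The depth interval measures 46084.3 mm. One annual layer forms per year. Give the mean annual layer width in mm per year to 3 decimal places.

2.213 mm per year

Adjusted count: 20807 + 13 = 20820 annual layers.
46084.3 mm over 20820 years gives 46084.3 / 20820 ≈ 2.213 mm per year.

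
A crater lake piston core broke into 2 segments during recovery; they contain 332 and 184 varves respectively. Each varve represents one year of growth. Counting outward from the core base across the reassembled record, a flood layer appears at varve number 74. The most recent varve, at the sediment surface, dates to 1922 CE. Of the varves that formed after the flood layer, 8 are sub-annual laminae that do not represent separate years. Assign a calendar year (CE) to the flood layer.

Total varves = 332 + 184 = 516.
516 − 74 = 442 varves lie beyond the flood layer toward the sediment surface.
Excluding 8 false varves: 442 − 8 = 434.
The varve at the sediment surface is 1922 CE, so the flood layer dates to 1922 − 434 = 1488 CE.

1488 CE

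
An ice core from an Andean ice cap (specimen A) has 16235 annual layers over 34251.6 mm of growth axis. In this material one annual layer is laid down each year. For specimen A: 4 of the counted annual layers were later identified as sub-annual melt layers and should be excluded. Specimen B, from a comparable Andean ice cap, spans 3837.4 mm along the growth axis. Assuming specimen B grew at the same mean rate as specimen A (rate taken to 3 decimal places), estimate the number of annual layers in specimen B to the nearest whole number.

1819 annual layers

Specimen A: after corrections the count is 16235 − 4 = 16231 annual layers.
A: Mean rate = 34251.6 mm / 16231 years ≈ 2.110 mm/year.
Specimen B: 3837.4 mm / 2.110 mm per year = 1818.67 years ≈ 1819 annual layers.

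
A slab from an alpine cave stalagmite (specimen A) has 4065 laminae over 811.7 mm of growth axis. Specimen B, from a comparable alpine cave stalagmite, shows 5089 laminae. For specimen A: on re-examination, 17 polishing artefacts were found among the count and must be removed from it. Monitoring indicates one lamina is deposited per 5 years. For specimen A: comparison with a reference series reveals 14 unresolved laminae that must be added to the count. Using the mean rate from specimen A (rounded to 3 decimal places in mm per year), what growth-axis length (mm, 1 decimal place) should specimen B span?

1017.8 mm

Specimen A: true lamina count = 4065 − 17 + 14 = 4062.
Specimen A: 4062 laminae at 5 years each span 4062 × 5 = 20310 years.
A: Extension rate ≈ 811.7 / 20310 = 0.040 mm/yr.
Specimen B: multiplying by 5 years per lamina: 5089 × 5 = 25445 years. Length of B = 0.040 × 25445 = 1017.8 mm.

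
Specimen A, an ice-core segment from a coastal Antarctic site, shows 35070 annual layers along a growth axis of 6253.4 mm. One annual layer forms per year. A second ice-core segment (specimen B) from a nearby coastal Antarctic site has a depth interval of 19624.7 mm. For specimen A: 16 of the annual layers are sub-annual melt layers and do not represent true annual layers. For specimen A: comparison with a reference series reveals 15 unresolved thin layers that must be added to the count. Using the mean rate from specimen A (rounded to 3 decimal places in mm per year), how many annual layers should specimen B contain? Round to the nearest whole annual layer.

110251 annual layers

Specimen A: after corrections the count is 35070 − 16 + 15 = 35069 annual layers.
A: 6253.4 mm over 35069 years gives 6253.4 / 35069 ≈ 0.178 mm/yr.
B spans 19624.7 / 0.178 = 110251.12 years ≈ 110251 annual layers.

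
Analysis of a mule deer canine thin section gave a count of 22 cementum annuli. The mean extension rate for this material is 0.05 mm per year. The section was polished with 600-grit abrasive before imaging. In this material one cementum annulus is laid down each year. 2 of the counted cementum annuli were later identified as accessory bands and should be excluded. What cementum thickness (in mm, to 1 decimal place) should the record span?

1.0 mm

True cementum annulus count = 22 − 2 = 20.
Length ≈ 0.05 × 20 = 1.0 mm.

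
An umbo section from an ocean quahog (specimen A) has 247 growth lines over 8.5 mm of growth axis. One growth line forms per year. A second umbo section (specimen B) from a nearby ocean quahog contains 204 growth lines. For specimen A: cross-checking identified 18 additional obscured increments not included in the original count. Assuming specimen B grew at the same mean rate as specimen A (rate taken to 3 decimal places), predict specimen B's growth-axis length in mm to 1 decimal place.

Specimen A: true growth line count = 247 + 18 = 265.
A: Extension rate ≈ 8.5 / 265 = 0.032 mm/year.
Length of B = 0.032 × 204 = 6.5 mm.

6.5 mm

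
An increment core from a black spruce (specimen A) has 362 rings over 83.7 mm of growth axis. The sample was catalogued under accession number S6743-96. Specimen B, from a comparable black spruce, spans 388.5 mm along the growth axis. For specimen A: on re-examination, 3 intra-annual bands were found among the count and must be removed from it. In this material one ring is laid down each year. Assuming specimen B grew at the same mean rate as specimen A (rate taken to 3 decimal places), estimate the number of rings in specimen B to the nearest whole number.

1667 rings

Specimen A: adjusted count: 362 − 3 = 359 rings.
A: Mean rate = 83.7 mm / 359 years ≈ 0.233 mm/year.
Specimen B: 388.5 mm / 0.233 mm per year = 1667.38 years ≈ 1667 rings.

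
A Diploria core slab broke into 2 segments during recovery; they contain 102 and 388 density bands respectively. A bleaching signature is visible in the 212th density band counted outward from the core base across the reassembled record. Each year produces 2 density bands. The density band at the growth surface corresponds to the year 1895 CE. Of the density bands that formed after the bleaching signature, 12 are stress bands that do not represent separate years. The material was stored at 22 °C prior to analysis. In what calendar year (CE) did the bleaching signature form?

Total density bands = 102 + 388 = 490.
Between density band 212 and the growth surface there are 490 − 212 = 278 density bands.
Excluding 12 false density bands: 278 − 12 = 266.
266 density bands at 2 per year is 266 / 2 = 133 years.
The density band at the growth surface is 1895 CE, so the bleaching signature dates to 1895 − 133 = 1762 CE.

1762 CE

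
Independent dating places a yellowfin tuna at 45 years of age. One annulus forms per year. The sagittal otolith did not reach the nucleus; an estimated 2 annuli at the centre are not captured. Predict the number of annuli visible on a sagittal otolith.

43 annuli

Expected annuli over 45 years: 45.
Less the 2 uncaptured annuli: 45 − 2 = 43.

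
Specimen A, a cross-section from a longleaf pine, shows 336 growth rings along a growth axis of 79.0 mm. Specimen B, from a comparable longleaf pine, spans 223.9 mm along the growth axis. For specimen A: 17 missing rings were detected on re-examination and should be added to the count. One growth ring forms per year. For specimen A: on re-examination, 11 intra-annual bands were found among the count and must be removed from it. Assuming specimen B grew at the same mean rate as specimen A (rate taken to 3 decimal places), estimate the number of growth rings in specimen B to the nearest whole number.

969 growth rings

Specimen A: after corrections the count is 336 − 11 + 17 = 342 growth rings.
A: 79.0 mm over 342 years gives 79.0 / 342 ≈ 0.231 mm/year.
Specimen B: 223.9 mm / 0.231 mm per year = 969.26 years ≈ 969 growth rings.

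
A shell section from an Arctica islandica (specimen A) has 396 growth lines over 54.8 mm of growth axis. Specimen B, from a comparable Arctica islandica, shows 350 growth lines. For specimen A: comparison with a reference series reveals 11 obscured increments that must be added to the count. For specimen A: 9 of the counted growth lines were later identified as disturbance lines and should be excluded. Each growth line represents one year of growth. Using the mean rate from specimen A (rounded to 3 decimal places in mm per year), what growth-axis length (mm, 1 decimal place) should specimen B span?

48.3 mm

Specimen A: adjusted count: 396 − 9 + 11 = 398 growth lines.
A: Extension rate ≈ 54.8 / 398 = 0.138 mm/year.
Length of B = 0.138 × 350 = 48.3 mm.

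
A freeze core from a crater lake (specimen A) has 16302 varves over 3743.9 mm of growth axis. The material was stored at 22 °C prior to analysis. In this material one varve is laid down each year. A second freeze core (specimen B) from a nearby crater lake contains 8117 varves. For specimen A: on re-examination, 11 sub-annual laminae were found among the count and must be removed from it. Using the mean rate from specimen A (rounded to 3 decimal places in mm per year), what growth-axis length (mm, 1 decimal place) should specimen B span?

1866.9 mm

Specimen A: after corrections the count is 16302 − 11 = 16291 varves.
A: Extension rate ≈ 3743.9 / 16291 = 0.230 mm/yr.
Length of B = 0.230 × 8117 = 1866.9 mm.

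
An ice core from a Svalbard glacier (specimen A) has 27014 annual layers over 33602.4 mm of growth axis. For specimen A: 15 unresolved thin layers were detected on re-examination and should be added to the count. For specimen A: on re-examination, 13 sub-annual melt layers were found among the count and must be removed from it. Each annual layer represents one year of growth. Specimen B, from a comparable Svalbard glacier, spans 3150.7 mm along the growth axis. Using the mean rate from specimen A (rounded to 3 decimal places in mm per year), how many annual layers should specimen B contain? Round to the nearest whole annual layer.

2533 annual layers

Specimen A: correcting the raw count gives 27014 − 13 + 15 = 27016 true annual layers.
A: Mean rate = 33602.4 mm / 27016 years ≈ 1.244 mm/yr.
Specimen B: 3150.7 mm / 1.244 mm per year = 2532.72 years ≈ 2533 annual layers.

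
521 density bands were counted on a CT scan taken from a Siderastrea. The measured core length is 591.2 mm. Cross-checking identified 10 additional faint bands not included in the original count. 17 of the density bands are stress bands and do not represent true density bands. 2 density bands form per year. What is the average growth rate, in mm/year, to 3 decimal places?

2.300 mm/year

After corrections the count is 521 − 17 + 10 = 514 density bands.
Dividing by 2 density bands per year: 514 / 2 = 257 years.
Mean rate = 591.2 mm / 257 years ≈ 2.300 mm/year.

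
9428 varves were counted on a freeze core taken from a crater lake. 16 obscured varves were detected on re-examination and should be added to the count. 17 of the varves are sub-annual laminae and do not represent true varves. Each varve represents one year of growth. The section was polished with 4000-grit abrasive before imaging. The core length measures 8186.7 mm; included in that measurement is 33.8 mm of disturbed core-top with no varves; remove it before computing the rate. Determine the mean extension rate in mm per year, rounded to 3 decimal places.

After corrections the count is 9428 − 17 + 16 = 9427 varves.
The growth record spans 8186.7 − 33.8 = 8152.9 mm.
8152.9 mm over 9427 years gives 8152.9 / 9427 ≈ 0.865 mm per year.

0.865 mm per year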